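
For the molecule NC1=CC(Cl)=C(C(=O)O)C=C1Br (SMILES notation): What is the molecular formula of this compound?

Walk through each heavy atom and fill implicit hydrogens from standard valence (C 4, N 3, O 2, S 2, halogen 1):
  atom 1: N, bond orders sum to 1 (valence 3) → 2 H
  atom 2: C, bond orders sum to 4 (valence 4) → 0 H
  atom 3: C, bond orders sum to 3 (valence 4) → 1 H
  atom 4: C, bond orders sum to 4 (valence 4) → 0 H
  atom 5: Cl (halogen, monovalent) → 0 H
  atom 6: C, bond orders sum to 4 (valence 4) → 0 H
  atom 7: C, bond orders sum to 4 (valence 4) → 0 H
  atom 8: O, bond orders sum to 2 (valence 2) → 0 H
  atom 9: O, bond orders sum to 1 (valence 2) → 1 H
  atom 10: C, bond orders sum to 3 (valence 4) → 1 H
  atom 11: C, bond orders sum to 4 (valence 4) → 0 H
  atom 12: Br (halogen, monovalent) → 0 H
Totals → C:7, H:5, Br:1, Cl:1, N:1, O:2.
In Hill order: C7H5BrClNO2.

C7H5BrClNO2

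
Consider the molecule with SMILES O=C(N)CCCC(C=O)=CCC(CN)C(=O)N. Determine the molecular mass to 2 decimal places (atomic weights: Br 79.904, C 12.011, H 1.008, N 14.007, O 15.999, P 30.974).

241.29 g/mol

First, the molecular formula is C11H19N3O3 (counting implicit H from valence).
  C: 11 × 12.011 = 132.121
  H: 19 × 1.008 = 19.152
  N: 3 × 14.007 = 42.021
  O: 3 × 15.999 = 47.997
Sum: 11×12.011 + 19×1.008 + 3×14.007 + 3×15.999 = 241.291 → 241.29 g/mol.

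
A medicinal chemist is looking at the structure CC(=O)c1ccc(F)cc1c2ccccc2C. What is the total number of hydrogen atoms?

Walk through each heavy atom and fill implicit hydrogens from standard valence (C 4, N 3, O 2, S 2, halogen 1); for lowercase aromatic atoms, an aromatic c carries 1 H when it has two neighbours and 0 H with three, and aromatic n carries 0 H:
  atom 1: C, bond orders sum to 1 (valence 4) → 3 H
  atom 2: C, bond orders sum to 4 (valence 4) → 0 H
  atom 3: O, bond orders sum to 2 (valence 2) → 0 H
  atom 4: aromatic c, 3 neighbours → 0 H
  atom 5: aromatic c, 2 neighbours → 1 H
  atom 6: aromatic c, 2 neighbours → 1 H
  atom 7: aromatic c, 3 neighbours → 0 H
  atom 8: F (halogen, monovalent) → 0 H
  atom 9: aromatic c, 2 neighbours → 1 H
  atom 10: aromatic c, 3 neighbours → 0 H
  atom 11: aromatic c, 3 neighbours → 0 H
  atom 12: aromatic c, 2 neighbours → 1 H
  atom 13: aromatic c, 2 neighbours → 1 H
  atom 14: aromatic c, 2 neighbours → 1 H
  atom 15: aromatic c, 2 neighbours → 1 H
  atom 16: aromatic c, 3 neighbours → 0 H
  atom 17: C, bond orders sum to 1 (valence 4) → 3 H
Total hydrogens: 13.

13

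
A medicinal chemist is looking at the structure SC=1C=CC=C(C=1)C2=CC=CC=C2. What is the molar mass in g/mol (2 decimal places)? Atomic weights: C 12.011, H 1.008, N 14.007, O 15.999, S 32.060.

First, the molecular formula is C12H10S (counting implicit H from valence).
  C: 12 × 12.011 = 144.132
  H: 10 × 1.008 = 10.080
  S: 1 × 32.060 = 32.060
Sum: 12×12.011 + 10×1.008 + 1×32.060 = 186.272 → 186.27 g/mol.

186.27 g/mol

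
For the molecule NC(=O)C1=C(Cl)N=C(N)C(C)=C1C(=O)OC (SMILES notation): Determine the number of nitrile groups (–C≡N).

Scan the SMILES for the nitrile motif — none present.
Groups that are present: 1 amide, 1 ester, 1 primary amine.

0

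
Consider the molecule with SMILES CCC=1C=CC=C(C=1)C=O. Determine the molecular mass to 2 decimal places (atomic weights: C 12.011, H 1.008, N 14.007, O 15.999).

First, the molecular formula is C9H10O (counting implicit H from valence).
  C: 9 × 12.011 = 108.099
  H: 10 × 1.008 = 10.080
  O: 1 × 15.999 = 15.999
Sum: 9×12.011 + 10×1.008 + 1×15.999 = 134.178 → 134.18 g/mol.

134.18 g/mol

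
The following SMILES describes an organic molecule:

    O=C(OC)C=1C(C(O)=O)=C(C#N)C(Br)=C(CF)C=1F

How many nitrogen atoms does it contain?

1

Scan the SMILES for N atoms (remember two-letter symbols like Cl and Br are single atoms).
Nitrogen count: 1.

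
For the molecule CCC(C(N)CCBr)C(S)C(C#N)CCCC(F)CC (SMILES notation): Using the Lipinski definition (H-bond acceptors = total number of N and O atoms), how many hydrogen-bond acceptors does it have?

2

N atoms: 2; O atoms: 0.
Lipinski HBA = 2 + 0 = 2.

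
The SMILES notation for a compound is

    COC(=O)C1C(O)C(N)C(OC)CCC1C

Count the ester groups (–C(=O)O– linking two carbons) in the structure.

The ester motif appears at heavy-atom position 3 in the SMILES.
Other groups present: 1 ether, 1 hydroxyl, 1 primary amine.
Ester count: 1.

1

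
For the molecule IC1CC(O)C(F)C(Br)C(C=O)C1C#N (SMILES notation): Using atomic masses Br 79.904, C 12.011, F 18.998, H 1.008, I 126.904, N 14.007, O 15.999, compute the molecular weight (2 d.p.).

First, the molecular formula is C9H10BrFINO2 (counting implicit H from valence).
  Br: 1 × 79.904 = 79.904
  C: 9 × 12.011 = 108.099
  F: 1 × 18.998 = 18.998
  H: 10 × 1.008 = 10.080
  I: 1 × 126.904 = 126.904
  N: 1 × 14.007 = 14.007
  O: 2 × 15.999 = 31.998
Sum: 1×79.904 + 9×12.011 + 1×18.998 + 10×1.008 + 1×126.904 + 1×14.007 + 2×15.999 = 389.990 → 389.99 g/mol.

389.99 g/mol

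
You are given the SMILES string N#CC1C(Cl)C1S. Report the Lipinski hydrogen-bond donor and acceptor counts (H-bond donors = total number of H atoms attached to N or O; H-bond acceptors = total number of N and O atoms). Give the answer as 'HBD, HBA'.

Donors: find every N or O and count the H atoms it carries.
  atom 1 (N): bond orders sum to 3 → 0 H
Lipinski HBD = 0.
Acceptors: N atoms = 1, O atoms = 0 → HBA = 1.

0, 1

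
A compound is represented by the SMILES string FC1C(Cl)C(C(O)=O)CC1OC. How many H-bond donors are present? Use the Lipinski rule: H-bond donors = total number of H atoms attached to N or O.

Donors: find every N or O and count the H atoms it carries.
  atom 7 (O): bond orders sum to 1 → 1 H
  atom 8 (O): bond orders sum to 2 → 0 H
  atom 11 (O): bond orders sum to 2 → 0 H
Lipinski HBD = 1.

1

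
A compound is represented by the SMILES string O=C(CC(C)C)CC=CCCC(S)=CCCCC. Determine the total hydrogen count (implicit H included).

Walk through each heavy atom and fill implicit hydrogens from standard valence (C 4, N 3, O 2, S 2, halogen 1):
  atom 1: O, bond orders sum to 2 (valence 2) → 0 H
  atom 2: C, bond orders sum to 4 (valence 4) → 0 H
  atom 3: C, bond orders sum to 2 (valence 4) → 2 H
  atom 4: C, bond orders sum to 3 (valence 4) → 1 H
  atom 5: C, bond orders sum to 1 (valence 4) → 3 H
  atom 6: C, bond orders sum to 1 (valence 4) → 3 H
  atom 7: C, bond orders sum to 2 (valence 4) → 2 H
  atom 8: C, bond orders sum to 3 (valence 4) → 1 H
  atom 9: C, bond orders sum to 3 (valence 4) → 1 H
  atom 10: C, bond orders sum to 2 (valence 4) → 2 H
  atom 11: C, bond orders sum to 2 (valence 4) → 2 H
  atom 12: C, bond orders sum to 4 (valence 4) → 0 H
  atom 13: S, bond orders sum to 1 (valence 2) → 1 H
  atom 14: C, bond orders sum to 3 (valence 4) → 1 H
  atom 15: C, bond orders sum to 2 (valence 4) → 2 H
  atom 16: C, bond orders sum to 2 (valence 4) → 2 H
  atom 17: C, bond orders sum to 2 (valence 4) → 2 H
  atom 18: C, bond orders sum to 1 (valence 4) → 3 H
Total hydrogens: 28.

28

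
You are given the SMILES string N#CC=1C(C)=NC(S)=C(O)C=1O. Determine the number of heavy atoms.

12

Every atom symbol written in the SMILES (organic subset) is one heavy atom; implicit H are not written.
Heavy atoms by element → C:7, N:2, O:2, S:1.
Total: 12.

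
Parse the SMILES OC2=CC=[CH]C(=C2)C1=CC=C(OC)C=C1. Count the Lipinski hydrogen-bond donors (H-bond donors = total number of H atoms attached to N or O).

Donors: find every N or O and count the H atoms it carries.
  atom 1 (O): bond orders sum to 1 → 1 H
  atom 12 (O): bond orders sum to 2 → 0 H
Lipinski HBD = 1.

1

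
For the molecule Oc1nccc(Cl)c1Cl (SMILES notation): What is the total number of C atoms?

5

Count every carbon token in the SMILES (each C, including those in ring-closure positions and inside branches).
Carbon count: 5.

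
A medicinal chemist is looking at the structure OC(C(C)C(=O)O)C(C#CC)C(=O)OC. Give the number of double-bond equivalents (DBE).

4

Molecular formula: C10H14O5.
DoU = (2C + 2 + N − H − X) / 2, where X is the halogen count and O/S are ignored.
    = (2·10 + 2 + 0 − 14 − 0) / 2 = 8 / 2 = 4.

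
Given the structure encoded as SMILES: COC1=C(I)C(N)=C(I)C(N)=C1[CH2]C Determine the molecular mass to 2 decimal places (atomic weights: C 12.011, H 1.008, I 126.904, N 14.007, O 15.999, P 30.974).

418.02 g/mol

First, the molecular formula is C9H12I2N2O (counting implicit H from valence).
  C: 9 × 12.011 = 108.099
  H: 12 × 1.008 = 12.096
  I: 2 × 126.904 = 253.808
  N: 2 × 14.007 = 28.014
  O: 1 × 15.999 = 15.999
Sum: 9×12.011 + 12×1.008 + 2×126.904 + 2×14.007 + 1×15.999 = 418.016 → 418.02 g/mol.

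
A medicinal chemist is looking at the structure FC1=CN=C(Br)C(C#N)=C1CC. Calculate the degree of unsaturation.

Molecular formula: C8H6BrFN2.
DoU = (2C + 2 + N − H − X) / 2, where X is the halogen count and O/S are ignored.
    = (2·8 + 2 + 2 − 6 − 2) / 2 = 12 / 2 = 6.

6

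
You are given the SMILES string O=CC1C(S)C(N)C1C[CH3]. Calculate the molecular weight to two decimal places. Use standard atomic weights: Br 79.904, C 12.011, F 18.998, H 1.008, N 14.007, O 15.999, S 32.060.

159.25 g/mol

First, the molecular formula is C7H13NOS (counting implicit H from valence).
  C: 7 × 12.011 = 84.077
  H: 13 × 1.008 = 13.104
  N: 1 × 14.007 = 14.007
  O: 1 × 15.999 = 15.999
  S: 1 × 32.060 = 32.060
Sum: 7×12.011 + 13×1.008 + 1×14.007 + 1×15.999 + 1×32.060 = 159.247 → 159.25 g/mol.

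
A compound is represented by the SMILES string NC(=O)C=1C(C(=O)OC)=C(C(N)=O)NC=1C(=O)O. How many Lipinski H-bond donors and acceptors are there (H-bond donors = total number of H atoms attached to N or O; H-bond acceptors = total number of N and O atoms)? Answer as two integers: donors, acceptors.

6, 9

Donors: find every N or O and count the H atoms it carries.
  atom 1 (N): bond orders sum to 1 → 2 H
  atom 3 (O): bond orders sum to 2 → 0 H
  atom 7 (O): bond orders sum to 2 → 0 H
  atom 8 (O): bond orders sum to 2 → 0 H
  atom 12 (N): bond orders sum to 1 → 2 H
  atom 13 (O): bond orders sum to 2 → 0 H
  atom 14 (N): bond orders sum to 2 → 1 H
  atom 17 (O): bond orders sum to 2 → 0 H
  atom 18 (O): bond orders sum to 1 → 1 H
Lipinski HBD = 6.
Acceptors: N atoms = 3, O atoms = 6 → HBA = 9.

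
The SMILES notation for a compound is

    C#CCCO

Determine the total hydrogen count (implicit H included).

Walk through each heavy atom and fill implicit hydrogens from standard valence (C 4, N 3, O 2, S 2, halogen 1):
  atom 1: C, bond orders sum to 3 (valence 4) → 1 H
  atom 2: C, bond orders sum to 4 (valence 4) → 0 H
  atom 3: C, bond orders sum to 2 (valence 4) → 2 H
  atom 4: C, bond orders sum to 2 (valence 4) → 2 H
  atom 5: O, bond orders sum to 1 (valence 2) → 1 H
Total hydrogens: 6.

6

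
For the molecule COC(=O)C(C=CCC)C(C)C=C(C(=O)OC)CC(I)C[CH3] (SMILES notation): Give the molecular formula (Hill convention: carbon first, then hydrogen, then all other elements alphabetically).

C17H27IO4

Walk through each heavy atom and fill implicit hydrogens from standard valence (C 4, N 3, O 2, S 2, halogen 1):
  atom 1: C, bond orders sum to 1 (valence 4) → 3 H
  atom 2: O, bond orders sum to 2 (valence 2) → 0 H
  atom 3: C, bond orders sum to 4 (valence 4) → 0 H
  atom 4: O, bond orders sum to 2 (valence 2) → 0 H
  atom 5: C, bond orders sum to 3 (valence 4) → 1 H
  atom 6: C, bond orders sum to 3 (valence 4) → 1 H
  atom 7: C, bond orders sum to 3 (valence 4) → 1 H
  atom 8: C, bond orders sum to 2 (valence 4) → 2 H
  atom 9: C, bond orders sum to 1 (valence 4) → 3 H
  atom 10: C, bond orders sum to 3 (valence 4) → 1 H
  atom 11: C, bond orders sum to 1 (valence 4) → 3 H
  atom 12: C, bond orders sum to 3 (valence 4) → 1 H
  atom 13: C, bond orders sum to 4 (valence 4) → 0 H
  atom 14: C, bond orders sum to 4 (valence 4) → 0 H
  atom 15: O, bond orders sum to 2 (valence 2) → 0 H
  atom 16: O, bond orders sum to 2 (valence 2) → 0 H
  atom 17: C, bond orders sum to 1 (valence 4) → 3 H
  atom 18: C, bond orders sum to 2 (valence 4) → 2 H
  atom 19: C, bond orders sum to 3 (valence 4) → 1 H
  atom 20: I (halogen, monovalent) → 0 H
  atom 21: C, bond orders sum to 2 (valence 4) → 2 H
  atom 22: C with explicit H count 3
Totals → C:17, H:27, I:1, O:4.
In Hill order: C17H27IO4.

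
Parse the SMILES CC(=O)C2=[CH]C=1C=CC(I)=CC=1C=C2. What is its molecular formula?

C12H9IO

Walk through each heavy atom and fill implicit hydrogens from standard valence (C 4, N 3, O 2, S 2, halogen 1):
  atom 1: C, bond orders sum to 1 (valence 4) → 3 H
  atom 2: C, bond orders sum to 4 (valence 4) → 0 H
  atom 3: O, bond orders sum to 2 (valence 2) → 0 H
  atom 4: C, bond orders sum to 4 (valence 4) → 0 H
  atom 5: C with explicit H count 1
  atom 6: C, bond orders sum to 4 (valence 4) → 0 H
  atom 7: C, bond orders sum to 3 (valence 4) → 1 H
  atom 8: C, bond orders sum to 3 (valence 4) → 1 H
  atom 9: C, bond orders sum to 4 (valence 4) → 0 H
  atom 10: I (halogen, monovalent) → 0 H
  atom 11: C, bond orders sum to 3 (valence 4) → 1 H
  atom 12: C, bond orders sum to 4 (valence 4) → 0 H
  atom 13: C, bond orders sum to 3 (valence 4) → 1 H
  atom 14: C, bond orders sum to 3 (valence 4) → 1 H
Totals → C:12, H:9, I:1, O:1.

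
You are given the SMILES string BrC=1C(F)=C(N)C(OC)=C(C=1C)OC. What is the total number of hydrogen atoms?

11

Walk through each heavy atom and fill implicit hydrogens from standard valence (C 4, N 3, O 2, S 2, halogen 1):
  atom 1: Br (halogen, monovalent) → 0 H
  atom 2: C, bond orders sum to 4 (valence 4) → 0 H
  atom 3: C, bond orders sum to 4 (valence 4) → 0 H
  atom 4: F (halogen, monovalent) → 0 H
  atom 5: C, bond orders sum to 4 (valence 4) → 0 H
  atom 6: N, bond orders sum to 1 (valence 3) → 2 H
  atom 7: C, bond orders sum to 4 (valence 4) → 0 H
  atom 8: O, bond orders sum to 2 (valence 2) → 0 H
  atom 9: C, bond orders sum to 1 (valence 4) → 3 H
  atom 10: C, bond orders sum to 4 (valence 4) → 0 H
  atom 11: C, bond orders sum to 4 (valence 4) → 0 H
  atom 12: C, bond orders sum to 1 (valence 4) → 3 H
  atom 13: O, bond orders sum to 2 (valence 2) → 0 H
  atom 14: C, bond orders sum to 1 (valence 4) → 3 H
Total hydrogens: 11.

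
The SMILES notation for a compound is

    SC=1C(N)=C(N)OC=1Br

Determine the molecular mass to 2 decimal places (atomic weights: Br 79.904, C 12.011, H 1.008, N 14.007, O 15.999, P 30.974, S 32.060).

209.06 g/mol

First, the molecular formula is C4H5BrN2OS (counting implicit H from valence).
  Br: 1 × 79.904 = 79.904
  C: 4 × 12.011 = 48.044
  H: 5 × 1.008 = 5.040
  N: 2 × 14.007 = 28.014
  O: 1 × 15.999 = 15.999
  S: 1 × 32.060 = 32.060
Sum: 1×79.904 + 4×12.011 + 5×1.008 + 2×14.007 + 1×15.999 + 1×32.060 = 209.061 → 209.06 g/mol.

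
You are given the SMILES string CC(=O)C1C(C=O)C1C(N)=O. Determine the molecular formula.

C7H9NO3

Walk through each heavy atom and fill implicit hydrogens from standard valence (C 4, N 3, O 2, S 2, halogen 1):
  atom 1: C, bond orders sum to 1 (valence 4) → 3 H
  atom 2: C, bond orders sum to 4 (valence 4) → 0 H
  atom 3: O, bond orders sum to 2 (valence 2) → 0 H
  atom 4: C, bond orders sum to 3 (valence 4) → 1 H
  atom 5: C, bond orders sum to 3 (valence 4) → 1 H
  atom 6: C, bond orders sum to 3 (valence 4) → 1 H
  atom 7: O, bond orders sum to 2 (valence 2) → 0 H
  atom 8: C, bond orders sum to 3 (valence 4) → 1 H
  atom 9: C, bond orders sum to 4 (valence 4) → 0 H
  atom 10: N, bond orders sum to 1 (valence 3) → 2 H
  atom 11: O, bond orders sum to 2 (valence 2) → 0 H
Totals → C:7, H:9, N:1, O:3.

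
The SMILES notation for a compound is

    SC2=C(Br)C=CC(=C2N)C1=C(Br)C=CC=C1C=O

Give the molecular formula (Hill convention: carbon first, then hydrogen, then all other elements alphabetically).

C13H9Br2NOS

Walk through each heavy atom and fill implicit hydrogens from standard valence (C 4, N 3, O 2, S 2, halogen 1):
  atom 1: S, bond orders sum to 1 (valence 2) → 1 H
  atom 2: C, bond orders sum to 4 (valence 4) → 0 H
  atom 3: C, bond orders sum to 4 (valence 4) → 0 H
  atom 4: Br (halogen, monovalent) → 0 H
  atom 5: C, bond orders sum to 3 (valence 4) → 1 H
  atom 6: C, bond orders sum to 3 (valence 4) → 1 H
  atom 7: C, bond orders sum to 4 (valence 4) → 0 H
  atom 8: C, bond orders sum to 4 (valence 4) → 0 H
  atom 9: N, bond orders sum to 1 (valence 3) → 2 H
  atom 10: C, bond orders sum to 4 (valence 4) → 0 H
  atom 11: C, bond orders sum to 4 (valence 4) → 0 H
  atom 12: Br (halogen, monovalent) → 0 H
  atom 13: C, bond orders sum to 3 (valence 4) → 1 H
  atom 14: C, bond orders sum to 3 (valence 4) → 1 H
  atom 15: C, bond orders sum to 3 (valence 4) → 1 H
  atom 16: C, bond orders sum to 4 (valence 4) → 0 H
  atom 17: C, bond orders sum to 3 (valence 4) → 1 H
  atom 18: O, bond orders sum to 2 (valence 2) → 0 H
Totals → C:13, H:9, Br:2, N:1, O:1, S:1.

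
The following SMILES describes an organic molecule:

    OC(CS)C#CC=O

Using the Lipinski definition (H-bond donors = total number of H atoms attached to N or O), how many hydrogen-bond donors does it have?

Donors: find every N or O and count the H atoms it carries.
  atom 1 (O): bond orders sum to 1 → 1 H
  atom 8 (O): bond orders sum to 2 → 0 H
Lipinski HBD = 1.

1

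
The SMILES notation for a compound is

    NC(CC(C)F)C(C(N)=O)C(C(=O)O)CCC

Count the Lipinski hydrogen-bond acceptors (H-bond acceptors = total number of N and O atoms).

5

N atoms: 2; O atoms: 3.
Lipinski HBA = 2 + 3 = 5.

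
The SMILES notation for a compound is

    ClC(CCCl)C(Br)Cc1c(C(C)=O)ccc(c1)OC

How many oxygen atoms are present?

Scan the SMILES for O atoms (remember two-letter symbols like Cl and Br are single atoms).
Oxygen count: 2.

2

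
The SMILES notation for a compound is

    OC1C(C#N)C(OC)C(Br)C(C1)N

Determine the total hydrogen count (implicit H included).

13

Walk through each heavy atom and fill implicit hydrogens from standard valence (C 4, N 3, O 2, S 2, halogen 1):
  atom 1: O, bond orders sum to 1 (valence 2) → 1 H
  atom 2: C, bond orders sum to 3 (valence 4) → 1 H
  atom 3: C, bond orders sum to 3 (valence 4) → 1 H
  atom 4: C, bond orders sum to 4 (valence 4) → 0 H
  atom 5: N, bond orders sum to 3 (valence 3) → 0 H
  atom 6: C, bond orders sum to 3 (valence 4) → 1 H
  atom 7: O, bond orders sum to 2 (valence 2) → 0 H
  atom 8: C, bond orders sum to 1 (valence 4) → 3 H
  atom 9: C, bond orders sum to 3 (valence 4) → 1 H
  atom 10: Br (halogen, monovalent) → 0 H
  atom 11: C, bond orders sum to 3 (valence 4) → 1 H
  atom 12: C, bond orders sum to 2 (valence 4) → 2 H
  atom 13: N, bond orders sum to 1 (valence 3) → 2 H
Total hydrogens: 13.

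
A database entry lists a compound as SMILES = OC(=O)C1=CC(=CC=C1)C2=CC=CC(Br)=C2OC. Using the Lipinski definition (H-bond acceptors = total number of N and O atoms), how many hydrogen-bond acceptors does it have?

N atoms: 0; O atoms: 3.
Lipinski HBA = 0 + 3 = 3.

3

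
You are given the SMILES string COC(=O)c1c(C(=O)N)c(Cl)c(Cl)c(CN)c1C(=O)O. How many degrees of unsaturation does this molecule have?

Molecular formula: C11H10Cl2N2O5.
DoU = (2C + 2 + N − H − X) / 2, where X is the halogen count and O/S are ignored.
    = (2·11 + 2 + 2 − 10 − 2) / 2 = 14 / 2 = 7.

7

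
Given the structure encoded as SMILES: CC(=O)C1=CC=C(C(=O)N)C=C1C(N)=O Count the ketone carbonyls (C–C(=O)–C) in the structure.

1

The ketone motif appears at heavy-atom position 2 in the SMILES.
Other groups present: 2 amide.
Ketone count: 1.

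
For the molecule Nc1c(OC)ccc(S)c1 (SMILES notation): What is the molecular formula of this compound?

Walk through each heavy atom and fill implicit hydrogens from standard valence (C 4, N 3, O 2, S 2, halogen 1); for lowercase aromatic atoms, an aromatic c carries 1 H when it has two neighbours and 0 H with three, and aromatic n carries 0 H:
  atom 1: N, bond orders sum to 1 (valence 3) → 2 H
  atom 2: aromatic c, 3 neighbours → 0 H
  atom 3: aromatic c, 3 neighbours → 0 H
  atom 4: O, bond orders sum to 2 (valence 2) → 0 H
  atom 5: C, bond orders sum to 1 (valence 4) → 3 H
  atom 6: aromatic c, 2 neighbours → 1 H
  atom 7: aromatic c, 2 neighbours → 1 H
  atom 8: aromatic c, 3 neighbours → 0 H
  atom 9: S, bond orders sum to 1 (valence 2) → 1 H
  atom 10: aromatic c, 2 neighbours → 1 H
Totals → C:7, H:9, N:1, O:1, S:1.

C7H9NOS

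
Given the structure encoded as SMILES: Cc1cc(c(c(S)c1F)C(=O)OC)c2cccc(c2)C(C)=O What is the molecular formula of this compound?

C17H15FO3S

Walk through each heavy atom and fill implicit hydrogens from standard valence (C 4, N 3, O 2, S 2, halogen 1); for lowercase aromatic atoms, an aromatic c carries 1 H when it has two neighbours and 0 H with three, and aromatic n carries 0 H:
  atom 1: C, bond orders sum to 1 (valence 4) → 3 H
  atom 2: aromatic c, 3 neighbours → 0 H
  atom 3: aromatic c, 2 neighbours → 1 H
  atom 4: aromatic c, 3 neighbours → 0 H
  atom 5: aromatic c, 3 neighbours → 0 H
  atom 6: aromatic c, 3 neighbours → 0 H
  atom 7: S, bond orders sum to 1 (valence 2) → 1 H
  atom 8: aromatic c, 3 neighbours → 0 H
  atom 9: F (halogen, monovalent) → 0 H
  atom 10: C, bond orders sum to 4 (valence 4) → 0 H
  atom 11: O, bond orders sum to 2 (valence 2) → 0 H
  atom 12: O, bond orders sum to 2 (valence 2) → 0 H
  atom 13: C, bond orders sum to 1 (valence 4) → 3 H
  atom 14: aromatic c, 3 neighbours → 0 H
  atom 15: aromatic c, 2 neighbours → 1 H
  atom 16: aromatic c, 2 neighbours → 1 H
  atom 17: aromatic c, 2 neighbours → 1 H
  atom 18: aromatic c, 3 neighbours → 0 H
  atom 19: aromatic c, 2 neighbours → 1 H
  atom 20: C, bond orders sum to 4 (valence 4) → 0 H
  atom 21: C, bond orders sum to 1 (valence 4) → 3 H
  atom 22: O, bond orders sum to 2 (valence 2) → 0 H
Totals → C:17, H:15, F:1, O:3, S:1.
In Hill order: C17H15FO3S.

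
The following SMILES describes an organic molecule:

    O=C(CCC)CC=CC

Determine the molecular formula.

Walk through each heavy atom and fill implicit hydrogens from standard valence (C 4, N 3, O 2, S 2, halogen 1):
  atom 1: O, bond orders sum to 2 (valence 2) → 0 H
  atom 2: C, bond orders sum to 4 (valence 4) → 0 H
  atom 3: C, bond orders sum to 2 (valence 4) → 2 H
  atom 4: C, bond orders sum to 2 (valence 4) → 2 H
  atom 5: C, bond orders sum to 1 (valence 4) → 3 H
  atom 6: C, bond orders sum to 2 (valence 4) → 2 H
  atom 7: C, bond orders sum to 3 (valence 4) → 1 H
  atom 8: C, bond orders sum to 3 (valence 4) → 1 H
  atom 9: C, bond orders sum to 1 (valence 4) → 3 H
Totals → C:8, H:14, O:1.

C8H14O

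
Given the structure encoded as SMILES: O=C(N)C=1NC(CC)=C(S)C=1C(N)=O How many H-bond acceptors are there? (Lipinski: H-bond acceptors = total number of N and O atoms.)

N atoms: 3; O atoms: 2.
Lipinski HBA = 3 + 2 = 5.

5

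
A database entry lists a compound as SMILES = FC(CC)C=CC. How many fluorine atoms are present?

Scan the SMILES for F atoms (remember two-letter symbols like Cl and Br are single atoms).
Fluorine count: 1.

1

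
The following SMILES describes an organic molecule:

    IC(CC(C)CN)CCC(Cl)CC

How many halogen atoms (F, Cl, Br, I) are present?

2

Halogen atoms appear at heavy-atom positions 1, 11 (1×Cl, 1×I).
Other groups present: 1 primary amine.
Halogen count: 2.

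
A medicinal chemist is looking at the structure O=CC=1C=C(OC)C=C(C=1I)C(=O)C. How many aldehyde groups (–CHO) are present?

The aldehyde motif appears at heavy-atom position 2 in the SMILES.
Other groups present: 1 ether, 1 ketone.
Aldehyde count: 1.

1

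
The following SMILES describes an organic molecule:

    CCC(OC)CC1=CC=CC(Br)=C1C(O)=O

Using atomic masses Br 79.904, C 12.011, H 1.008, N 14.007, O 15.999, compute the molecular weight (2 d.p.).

First, the molecular formula is C12H15BrO3 (counting implicit H from valence).
  Br: 1 × 79.904 = 79.904
  C: 12 × 12.011 = 144.132
  H: 15 × 1.008 = 15.120
  O: 3 × 15.999 = 47.997
Sum: 1×79.904 + 12×12.011 + 15×1.008 + 3×15.999 = 287.153 → 287.15 g/mol.

287.15 g/mol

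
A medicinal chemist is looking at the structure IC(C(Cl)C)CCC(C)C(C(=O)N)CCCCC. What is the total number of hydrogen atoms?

27

Walk through each heavy atom and fill implicit hydrogens from standard valence (C 4, N 3, O 2, S 2, halogen 1):
  atom 1: I (halogen, monovalent) → 0 H
  atom 2: C, bond orders sum to 3 (valence 4) → 1 H
  atom 3: C, bond orders sum to 3 (valence 4) → 1 H
  atom 4: Cl (halogen, monovalent) → 0 H
  atom 5: C, bond orders sum to 1 (valence 4) → 3 H
  atom 6: C, bond orders sum to 2 (valence 4) → 2 H
  atom 7: C, bond orders sum to 2 (valence 4) → 2 H
  atom 8: C, bond orders sum to 3 (valence 4) → 1 H
  atom 9: C, bond orders sum to 1 (valence 4) → 3 H
  atom 10: C, bond orders sum to 3 (valence 4) → 1 H
  atom 11: C, bond orders sum to 4 (valence 4) → 0 H
  atom 12: O, bond orders sum to 2 (valence 2) → 0 H
  atom 13: N, bond orders sum to 1 (valence 3) → 2 H
  atom 14: C, bond orders sum to 2 (valence 4) → 2 H
  atom 15: C, bond orders sum to 2 (valence 4) → 2 H
  atom 16: C, bond orders sum to 2 (valence 4) → 2 H
  atom 17: C, bond orders sum to 2 (valence 4) → 2 H
  atom 18: C, bond orders sum to 1 (valence 4) → 3 H
Total hydrogens: 27.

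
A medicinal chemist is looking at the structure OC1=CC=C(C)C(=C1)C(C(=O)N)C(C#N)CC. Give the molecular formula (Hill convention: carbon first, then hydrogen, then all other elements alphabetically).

C13H16N2O2

Walk through each heavy atom and fill implicit hydrogens from standard valence (C 4, N 3, O 2, S 2, halogen 1):
  atom 1: O, bond orders sum to 1 (valence 2) → 1 H
  atom 2: C, bond orders sum to 4 (valence 4) → 0 H
  atom 3: C, bond orders sum to 3 (valence 4) → 1 H
  atom 4: C, bond orders sum to 3 (valence 4) → 1 H
  atom 5: C, bond orders sum to 4 (valence 4) → 0 H
  atom 6: C, bond orders sum to 1 (valence 4) → 3 H
  atom 7: C, bond orders sum to 4 (valence 4) → 0 H
  atom 8: C, bond orders sum to 3 (valence 4) → 1 H
  atom 9: C, bond orders sum to 3 (valence 4) → 1 H
  atom 10: C, bond orders sum to 4 (valence 4) → 0 H
  atom 11: O, bond orders sum to 2 (valence 2) → 0 H
  atom 12: N, bond orders sum to 1 (valence 3) → 2 H
  atom 13: C, bond orders sum to 3 (valence 4) → 1 H
  atom 14: C, bond orders sum to 4 (valence 4) → 0 H
  atom 15: N, bond orders sum to 3 (valence 3) → 0 H
  atom 16: C, bond orders sum to 2 (valence 4) → 2 H
  atom 17: C, bond orders sum to 1 (valence 4) → 3 H
Totals → C:13, H:16, N:2, O:2.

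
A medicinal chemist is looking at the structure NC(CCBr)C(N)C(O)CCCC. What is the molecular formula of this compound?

Walk through each heavy atom and fill implicit hydrogens from standard valence (C 4, N 3, O 2, S 2, halogen 1):
  atom 1: N, bond orders sum to 1 (valence 3) → 2 H
  atom 2: C, bond orders sum to 3 (valence 4) → 1 H
  atom 3: C, bond orders sum to 2 (valence 4) → 2 H
  atom 4: C, bond orders sum to 2 (valence 4) → 2 H
  atom 5: Br (halogen, monovalent) → 0 H
  atom 6: C, bond orders sum to 3 (valence 4) → 1 H
  atom 7: N, bond orders sum to 1 (valence 3) → 2 H
  atom 8: C, bond orders sum to 3 (valence 4) → 1 H
  atom 9: O, bond orders sum to 1 (valence 2) → 1 H
  atom 10: C, bond orders sum to 2 (valence 4) → 2 H
  atom 11: C, bond orders sum to 2 (valence 4) → 2 H
  atom 12: C, bond orders sum to 2 (valence 4) → 2 H
  atom 13: C, bond orders sum to 1 (valence 4) → 3 H
Totals → C:9, H:21, Br:1, N:2, O:1.

C9H21BrN2O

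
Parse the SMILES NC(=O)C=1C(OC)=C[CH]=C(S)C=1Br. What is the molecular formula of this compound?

C8H8BrNO2S

Walk through each heavy atom and fill implicit hydrogens from standard valence (C 4, N 3, O 2, S 2, halogen 1):
  atom 1: N, bond orders sum to 1 (valence 3) → 2 H
  atom 2: C, bond orders sum to 4 (valence 4) → 0 H
  atom 3: O, bond orders sum to 2 (valence 2) → 0 H
  atom 4: C, bond orders sum to 4 (valence 4) → 0 H
  atom 5: C, bond orders sum to 4 (valence 4) → 0 H
  atom 6: O, bond orders sum to 2 (valence 2) → 0 H
  atom 7: C, bond orders sum to 1 (valence 4) → 3 H
  atom 8: C, bond orders sum to 3 (valence 4) → 1 H
  atom 9: C with explicit H count 1
  atom 10: C, bond orders sum to 4 (valence 4) → 0 H
  atom 11: S, bond orders sum to 1 (valence 2) → 1 H
  atom 12: C, bond orders sum to 4 (valence 4) → 0 H
  atom 13: Br (halogen, monovalent) → 0 H
Totals → C:8, H:8, Br:1, N:1, O:2, S:1.
In Hill order: C8H8BrNO2S.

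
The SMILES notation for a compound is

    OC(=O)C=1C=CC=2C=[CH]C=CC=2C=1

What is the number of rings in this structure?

2

In SMILES, each pair of matching ring-closure digits denotes one ring-closing bond; the number of such bonds equals the number of independent rings.
Ring-closure bonds here: 2.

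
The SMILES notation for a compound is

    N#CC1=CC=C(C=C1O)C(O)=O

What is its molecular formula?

C8H5NO3

Walk through each heavy atom and fill implicit hydrogens from standard valence (C 4, N 3, O 2, S 2, halogen 1):
  atom 1: N, bond orders sum to 3 (valence 3) → 0 H
  atom 2: C, bond orders sum to 4 (valence 4) → 0 H
  atom 3: C, bond orders sum to 4 (valence 4) → 0 H
  atom 4: C, bond orders sum to 3 (valence 4) → 1 H
  atom 5: C, bond orders sum to 3 (valence 4) → 1 H
  atom 6: C, bond orders sum to 4 (valence 4) → 0 H
  atom 7: C, bond orders sum to 3 (valence 4) → 1 H
  atom 8: C, bond orders sum to 4 (valence 4) → 0 H
  atom 9: O, bond orders sum to 1 (valence 2) → 1 H
  atom 10: C, bond orders sum to 4 (valence 4) → 0 H
  atom 11: O, bond orders sum to 1 (valence 2) → 1 H
  atom 12: O, bond orders sum to 2 (valence 2) → 0 H
Totals → C:8, H:5, N:1, O:3.
In Hill order: C8H5NO3.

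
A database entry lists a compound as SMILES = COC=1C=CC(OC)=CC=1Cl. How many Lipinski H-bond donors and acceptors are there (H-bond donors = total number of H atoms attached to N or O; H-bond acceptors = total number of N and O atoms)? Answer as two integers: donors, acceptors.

0, 2

Donors: find every N or O and count the H atoms it carries.
  atom 2 (O): bond orders sum to 2 → 0 H
  atom 7 (O): bond orders sum to 2 → 0 H
Lipinski HBD = 0.
Acceptors: N atoms = 0, O atoms = 2 → HBA = 2.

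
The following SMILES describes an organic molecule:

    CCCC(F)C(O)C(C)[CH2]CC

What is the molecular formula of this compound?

C10H21FO

Walk through each heavy atom and fill implicit hydrogens from standard valence (C 4, N 3, O 2, S 2, halogen 1):
  atom 1: C, bond orders sum to 1 (valence 4) → 3 H
  atom 2: C, bond orders sum to 2 (valence 4) → 2 H
  atom 3: C, bond orders sum to 2 (valence 4) → 2 H
  atom 4: C, bond orders sum to 3 (valence 4) → 1 H
  atom 5: F (halogen, monovalent) → 0 H
  atom 6: C, bond orders sum to 3 (valence 4) → 1 H
  atom 7: O, bond orders sum to 1 (valence 2) → 1 H
  atom 8: C, bond orders sum to 3 (valence 4) → 1 H
  atom 9: C, bond orders sum to 1 (valence 4) → 3 H
  atom 10: C with explicit H count 2
  atom 11: C, bond orders sum to 2 (valence 4) → 2 H
  atom 12: C, bond orders sum to 1 (valence 4) → 3 H
Totals → C:10, H:21, F:1, O:1.
In Hill order: C10H21FO.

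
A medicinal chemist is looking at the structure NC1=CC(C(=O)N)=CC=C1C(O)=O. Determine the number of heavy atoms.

13

Every atom symbol written in the SMILES (organic subset) is one heavy atom; implicit H are not written.
Heavy atoms by element → C:8, N:2, O:3.
Total: 13.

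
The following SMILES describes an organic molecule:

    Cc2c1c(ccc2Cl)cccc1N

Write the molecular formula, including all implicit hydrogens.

C11H10ClN

Walk through each heavy atom and fill implicit hydrogens from standard valence (C 4, N 3, O 2, S 2, halogen 1); for lowercase aromatic atoms, an aromatic c carries 1 H when it has two neighbours and 0 H with three, and aromatic n carries 0 H:
  atom 1: C, bond orders sum to 1 (valence 4) → 3 H
  atom 2: aromatic c, 3 neighbours → 0 H
  atom 3: aromatic c, 3 neighbours → 0 H
  atom 4: aromatic c, 3 neighbours → 0 H
  atom 5: aromatic c, 2 neighbours → 1 H
  atom 6: aromatic c, 2 neighbours → 1 H
  atom 7: aromatic c, 3 neighbours → 0 H
  atom 8: Cl (halogen, monovalent) → 0 H
  atom 9: aromatic c, 2 neighbours → 1 H
  atom 10: aromatic c, 2 neighbours → 1 H
  atom 11: aromatic c, 2 neighbours → 1 H
  atom 12: aromatic c, 3 neighbours → 0 H
  atom 13: N, bond orders sum to 1 (valence 3) → 2 H
Totals → C:11, H:10, Cl:1, N:1.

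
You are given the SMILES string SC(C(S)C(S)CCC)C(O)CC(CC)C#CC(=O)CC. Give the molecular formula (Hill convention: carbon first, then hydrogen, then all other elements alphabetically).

C16H28O2S3

Walk through each heavy atom and fill implicit hydrogens from standard valence (C 4, N 3, O 2, S 2, halogen 1):
  atom 1: S, bond orders sum to 1 (valence 2) → 1 H
  atom 2: C, bond orders sum to 3 (valence 4) → 1 H
  atom 3: C, bond orders sum to 3 (valence 4) → 1 H
  atom 4: S, bond orders sum to 1 (valence 2) → 1 H
  atom 5: C, bond orders sum to 3 (valence 4) → 1 H
  atom 6: S, bond orders sum to 1 (valence 2) → 1 H
  atom 7: C, bond orders sum to 2 (valence 4) → 2 H
  atom 8: C, bond orders sum to 2 (valence 4) → 2 H
  atom 9: C, bond orders sum to 1 (valence 4) → 3 H
  atom 10: C, bond orders sum to 3 (valence 4) → 1 H
  atom 11: O, bond orders sum to 1 (valence 2) → 1 H
  atom 12: C, bond orders sum to 2 (valence 4) → 2 H
  atom 13: C, bond orders sum to 3 (valence 4) → 1 H
  atom 14: C, bond orders sum to 2 (valence 4) → 2 H
  atom 15: C, bond orders sum to 1 (valence 4) → 3 H
  atom 16: C, bond orders sum to 4 (valence 4) → 0 H
  atom 17: C, bond orders sum to 4 (valence 4) → 0 H
  atom 18: C, bond orders sum to 4 (valence 4) → 0 H
  atom 19: O, bond orders sum to 2 (valence 2) → 0 H
  atom 20: C, bond orders sum to 2 (valence 4) → 2 H
  atom 21: C, bond orders sum to 1 (valence 4) → 3 H
Totals → C:16, H:28, O:2, S:3.
In Hill order: C16H28O2S3.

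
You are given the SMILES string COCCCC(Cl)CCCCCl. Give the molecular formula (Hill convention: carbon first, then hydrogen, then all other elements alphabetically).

Walk through each heavy atom and fill implicit hydrogens from standard valence (C 4, N 3, O 2, S 2, halogen 1):
  atom 1: C, bond orders sum to 1 (valence 4) → 3 H
  atom 2: O, bond orders sum to 2 (valence 2) → 0 H
  atom 3: C, bond orders sum to 2 (valence 4) → 2 H
  atom 4: C, bond orders sum to 2 (valence 4) → 2 H
  atom 5: C, bond orders sum to 2 (valence 4) → 2 H
  atom 6: C, bond orders sum to 3 (valence 4) → 1 H
  atom 7: Cl (halogen, monovalent) → 0 H
  atom 8: C, bond orders sum to 2 (valence 4) → 2 H
  atom 9: C, bond orders sum to 2 (valence 4) → 2 H
  atom 10: C, bond orders sum to 2 (valence 4) → 2 H
  atom 11: C, bond orders sum to 2 (valence 4) → 2 H
  atom 12: Cl (halogen, monovalent) → 0 H
Totals → C:9, H:18, Cl:2, O:1.
In Hill order: C9H18Cl2O.

C9H18Cl2O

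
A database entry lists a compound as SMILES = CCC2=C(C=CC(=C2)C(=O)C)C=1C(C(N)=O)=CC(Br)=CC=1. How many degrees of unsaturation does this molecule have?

Degree of unsaturation = (number of rings) + (number of π bonds).
Ring closures in the SMILES: 2.
π bonds: 8 double bonds (each 1 DoU) → 8 DoU from unsaturation.
Total DoU = 2 + 8 = 10.

10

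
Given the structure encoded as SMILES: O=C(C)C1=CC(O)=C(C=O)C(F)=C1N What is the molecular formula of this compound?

C9H8FNO3

Walk through each heavy atom and fill implicit hydrogens from standard valence (C 4, N 3, O 2, S 2, halogen 1):
  atom 1: O, bond orders sum to 2 (valence 2) → 0 H
  atom 2: C, bond orders sum to 4 (valence 4) → 0 H
  atom 3: C, bond orders sum to 1 (valence 4) → 3 H
  atom 4: C, bond orders sum to 4 (valence 4) → 0 H
  atom 5: C, bond orders sum to 3 (valence 4) → 1 H
  atom 6: C, bond orders sum to 4 (valence 4) → 0 H
  atom 7: O, bond orders sum to 1 (valence 2) → 1 H
  atom 8: C, bond orders sum to 4 (valence 4) → 0 H
  atom 9: C, bond orders sum to 3 (valence 4) → 1 H
  atom 10: O, bond orders sum to 2 (valence 2) → 0 H
  atom 11: C, bond orders sum to 4 (valence 4) → 0 H
  atom 12: F (halogen, monovalent) → 0 H
  atom 13: C, bond orders sum to 4 (valence 4) → 0 H
  atom 14: N, bond orders sum to 1 (valence 3) → 2 H
Totals → C:9, H:8, F:1, N:1, O:3.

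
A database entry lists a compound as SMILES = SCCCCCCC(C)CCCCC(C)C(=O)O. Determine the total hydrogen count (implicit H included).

30

Walk through each heavy atom and fill implicit hydrogens from standard valence (C 4, N 3, O 2, S 2, halogen 1):
  atom 1: S, bond orders sum to 1 (valence 2) → 1 H
  atom 2: C, bond orders sum to 2 (valence 4) → 2 H
  atom 3: C, bond orders sum to 2 (valence 4) → 2 H
  atom 4: C, bond orders sum to 2 (valence 4) → 2 H
  atom 5: C, bond orders sum to 2 (valence 4) → 2 H
  atom 6: C, bond orders sum to 2 (valence 4) → 2 H
  atom 7: C, bond orders sum to 2 (valence 4) → 2 H
  atom 8: C, bond orders sum to 3 (valence 4) → 1 H
  atom 9: C, bond orders sum to 1 (valence 4) → 3 H
  atom 10: C, bond orders sum to 2 (valence 4) → 2 H
  atom 11: C, bond orders sum to 2 (valence 4) → 2 H
  atom 12: C, bond orders sum to 2 (valence 4) → 2 H
  atom 13: C, bond orders sum to 2 (valence 4) → 2 H
  atom 14: C, bond orders sum to 3 (valence 4) → 1 H
  atom 15: C, bond orders sum to 1 (valence 4) → 3 H
  atom 16: C, bond orders sum to 4 (valence 4) → 0 H
  atom 17: O, bond orders sum to 2 (valence 2) → 0 H
  atom 18: O, bond orders sum to 1 (valence 2) → 1 H
Total hydrogens: 30.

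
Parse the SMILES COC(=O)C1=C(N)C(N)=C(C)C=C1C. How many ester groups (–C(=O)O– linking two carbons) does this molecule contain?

1

The ester motif appears at heavy-atom position 3 in the SMILES.
Other groups present: 2 primary amine.
Ester count: 1.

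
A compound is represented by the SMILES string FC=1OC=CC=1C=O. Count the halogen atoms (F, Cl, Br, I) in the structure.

Halogen atoms appear at heavy-atom position 1 (1×F).
Other groups present: 1 aldehyde.
Halogen count: 1.

1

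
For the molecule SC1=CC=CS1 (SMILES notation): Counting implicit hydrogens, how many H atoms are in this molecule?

Walk through each heavy atom and fill implicit hydrogens from standard valence (C 4, N 3, O 2, S 2, halogen 1):
  atom 1: S, bond orders sum to 1 (valence 2) → 1 H
  atom 2: C, bond orders sum to 4 (valence 4) → 0 H
  atom 3: C, bond orders sum to 3 (valence 4) → 1 H
  atom 4: C, bond orders sum to 3 (valence 4) → 1 H
  atom 5: C, bond orders sum to 3 (valence 4) → 1 H
  atom 6: S, bond orders sum to 2 (valence 2) → 0 H
Total hydrogens: 4.

4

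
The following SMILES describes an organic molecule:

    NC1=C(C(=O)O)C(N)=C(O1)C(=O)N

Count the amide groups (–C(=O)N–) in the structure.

The amide motif appears at heavy-atom position 11 in the SMILES.
Other groups present: 1 carboxylic acid, 2 primary amine.
Amide count: 1.

1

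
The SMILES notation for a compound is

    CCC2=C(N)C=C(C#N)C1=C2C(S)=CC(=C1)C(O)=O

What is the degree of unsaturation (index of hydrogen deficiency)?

10

Molecular formula: C14H12N2O2S.
DoU = (2C + 2 + N − H − X) / 2, where X is the halogen count and O/S are ignored.
    = (2·14 + 2 + 2 − 12 − 0) / 2 = 20 / 2 = 10.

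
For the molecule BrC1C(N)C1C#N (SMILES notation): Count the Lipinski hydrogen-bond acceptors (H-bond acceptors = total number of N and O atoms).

2

N atoms: 2; O atoms: 0.
Lipinski HBA = 2 + 0 = 2.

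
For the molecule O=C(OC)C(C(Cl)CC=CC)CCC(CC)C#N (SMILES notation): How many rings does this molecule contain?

In SMILES, each pair of matching ring-closure digits denotes one ring-closing bond; the number of such bonds equals the number of independent rings.
Ring-closure bonds here: 0.

0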